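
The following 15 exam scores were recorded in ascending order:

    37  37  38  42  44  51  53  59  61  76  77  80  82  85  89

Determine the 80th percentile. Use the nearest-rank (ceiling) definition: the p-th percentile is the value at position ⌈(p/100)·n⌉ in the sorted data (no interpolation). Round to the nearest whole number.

n = 15.
Position = ⌈80/100 · 15⌉ = ⌈12⌉ = 12.
The value at rank 12 is 80.

80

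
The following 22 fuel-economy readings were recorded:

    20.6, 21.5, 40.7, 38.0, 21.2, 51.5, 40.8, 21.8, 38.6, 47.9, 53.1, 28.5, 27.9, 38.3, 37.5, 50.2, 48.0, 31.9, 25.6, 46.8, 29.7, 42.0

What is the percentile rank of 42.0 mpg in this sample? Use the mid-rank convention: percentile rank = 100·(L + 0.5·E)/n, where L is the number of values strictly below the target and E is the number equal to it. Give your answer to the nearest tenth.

70.5

Sorted: 20.6, 21.2, 21.5, 21.8, 25.6, 27.9, 28.5, 29.7, 31.9, 37.5, 38.0, 38.3, 38.6, 40.7, 40.8, 42.0, 46.8, 47.9, 48.0, 50.2, 51.5, 53.1.
Count below 42.0: L = 15; count equal: E = 1; n = 22.
Percentile rank = 100·(15 + 0.5·1)/22 = 100·15.5/22 = 70.45.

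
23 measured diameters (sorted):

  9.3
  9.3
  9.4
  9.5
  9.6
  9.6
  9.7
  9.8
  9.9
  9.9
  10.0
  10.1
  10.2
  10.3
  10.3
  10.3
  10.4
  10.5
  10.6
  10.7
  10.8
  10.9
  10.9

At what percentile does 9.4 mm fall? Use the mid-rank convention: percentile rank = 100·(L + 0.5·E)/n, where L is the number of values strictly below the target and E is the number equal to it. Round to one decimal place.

Count below 9.4: L = 2; count equal: E = 1; n = 23.
Percentile rank = 100·(2 + 0.5·1)/23 = 100·2.5/23 = 10.87.

10.9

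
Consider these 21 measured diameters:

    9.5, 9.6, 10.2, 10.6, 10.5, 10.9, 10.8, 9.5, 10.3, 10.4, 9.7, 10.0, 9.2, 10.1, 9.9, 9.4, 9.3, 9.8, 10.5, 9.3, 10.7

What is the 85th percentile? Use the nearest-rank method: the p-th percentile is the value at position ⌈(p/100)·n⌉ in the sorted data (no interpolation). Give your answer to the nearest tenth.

Sorted: 9.2, 9.3, 9.3, 9.4, 9.5, 9.5, 9.6, 9.7, 9.8, 9.9, 10.0, 10.1, 10.2, 10.3, 10.4, 10.5, 10.5, 10.6, 10.7, 10.8, 10.9.
n = 21.
Position = ⌈85/100 · 21⌉ = ⌈17.85⌉ = 18.
The value at rank 18 is 10.6.

10.6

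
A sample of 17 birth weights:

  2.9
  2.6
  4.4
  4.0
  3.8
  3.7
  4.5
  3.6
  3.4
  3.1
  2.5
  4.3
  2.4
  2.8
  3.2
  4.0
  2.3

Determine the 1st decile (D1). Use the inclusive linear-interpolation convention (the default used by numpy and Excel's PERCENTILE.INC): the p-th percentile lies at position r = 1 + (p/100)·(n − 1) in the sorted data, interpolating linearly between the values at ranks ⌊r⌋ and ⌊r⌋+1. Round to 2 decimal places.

Sorted: 2.3, 2.4, 2.5, 2.6, 2.8, 2.9, 3.1, 3.2, 3.4, 3.6, 3.7, 3.8, 4.0, 4.0, 4.3, 4.4, 4.5.
n = 17.
r = 1 + (10/100)·(17 − 1) = 1 + 1.6 = 2.6.
Rank 2 is 2.4 and rank 3 is 2.5.
Interpolate: 2.4 + 0.6·(2.5 − 2.4) = 2.4 + 0.6·0.1 = 2.46.

2.46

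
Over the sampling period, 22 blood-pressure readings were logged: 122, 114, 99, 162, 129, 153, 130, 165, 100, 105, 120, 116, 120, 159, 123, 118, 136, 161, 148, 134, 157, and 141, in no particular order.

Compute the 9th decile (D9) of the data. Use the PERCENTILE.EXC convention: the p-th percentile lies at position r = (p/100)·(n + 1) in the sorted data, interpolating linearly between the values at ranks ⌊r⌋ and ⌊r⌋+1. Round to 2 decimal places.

161.70

Sorted: 99, 100, 105, 114, 116, 118, 120, 120, 122, 123, 129, 130, 134, 136, 141, 148, 153, 157, 159, 161, 162, 165.
n = 22.
r = (90/100)·(22 + 1) = 20.7.
Rank 20 is 161 and rank 21 is 162.
Interpolate: 161 + 0.7·(162 − 161) = 161 + 0.7·1 = 161.7.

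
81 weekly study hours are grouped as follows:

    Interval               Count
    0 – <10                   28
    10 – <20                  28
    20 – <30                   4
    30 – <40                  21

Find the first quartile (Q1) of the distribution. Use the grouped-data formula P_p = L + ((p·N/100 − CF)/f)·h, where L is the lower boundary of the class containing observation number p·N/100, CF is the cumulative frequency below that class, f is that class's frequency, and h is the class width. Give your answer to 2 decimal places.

N = 81; target position k = 25/100 · 81 = 20.25.
Cumulative frequencies: 28, 56, 60, 81.
Observation 20.25 falls in the class 0 – <10.
L = 0, CF = 0, f = 28, h = 10.
P25 = 0 + ((20.25 − 0)/28)·10 = 0 + 7.23214 = 7.23214.

7.23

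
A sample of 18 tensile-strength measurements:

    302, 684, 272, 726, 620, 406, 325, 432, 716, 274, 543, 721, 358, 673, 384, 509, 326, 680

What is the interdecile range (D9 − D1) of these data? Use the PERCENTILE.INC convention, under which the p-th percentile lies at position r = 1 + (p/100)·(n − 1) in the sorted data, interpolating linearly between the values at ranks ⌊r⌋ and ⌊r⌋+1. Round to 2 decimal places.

423.90

Sorted: 272, 274, 302, 325, 326, 358, 384, 406, 432, 509, 543, 620, 673, 680, 684, 716, 721, 726.
n = 18.
P10: r = 2.7; ranks 2–3 are 274, 302; interpolating gives 293.6.
P90: r = 16.3; ranks 16–17 are 716, 721; interpolating gives 717.5.
Difference: 717.5 − 293.6 = 423.9.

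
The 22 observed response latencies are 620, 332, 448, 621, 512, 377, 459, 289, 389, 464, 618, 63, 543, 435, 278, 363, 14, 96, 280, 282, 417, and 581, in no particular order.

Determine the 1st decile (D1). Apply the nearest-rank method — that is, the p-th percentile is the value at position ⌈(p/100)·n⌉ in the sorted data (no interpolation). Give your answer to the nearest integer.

Sorted: 14, 63, 96, 278, 280, 282, 289, 332, 363, 377, 389, 417, 435, 448, 459, 464, 512, 543, 581, 618, 620, 621.
n = 22.
Position = ⌈10/100 · 22⌉ = ⌈2.2⌉ = 3.
The value at rank 3 is 96.

96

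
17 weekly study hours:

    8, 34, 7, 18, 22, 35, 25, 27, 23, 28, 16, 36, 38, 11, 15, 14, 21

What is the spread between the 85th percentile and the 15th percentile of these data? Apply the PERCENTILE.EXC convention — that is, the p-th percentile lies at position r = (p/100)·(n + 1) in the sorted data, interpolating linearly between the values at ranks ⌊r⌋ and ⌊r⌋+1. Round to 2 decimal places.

25.20

Sorted: 7, 8, 11, 14, 15, 16, 18, 21, 22, 23, 25, 27, 28, 34, 35, 36, 38.
n = 17.
P15: r = 2.7; ranks 2–3 are 8, 11; interpolating gives 10.1.
P85: r = 15.3; ranks 15–16 are 35, 36; interpolating gives 35.3.
Difference: 35.3 − 10.1 = 25.2.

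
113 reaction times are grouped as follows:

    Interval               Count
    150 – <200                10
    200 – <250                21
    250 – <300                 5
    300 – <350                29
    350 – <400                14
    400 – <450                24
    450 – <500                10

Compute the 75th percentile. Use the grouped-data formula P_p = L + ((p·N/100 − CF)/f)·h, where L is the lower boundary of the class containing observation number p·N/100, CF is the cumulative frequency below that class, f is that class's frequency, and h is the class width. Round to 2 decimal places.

N = 113; target position k = 75/100 · 113 = 84.75.
Cumulative frequencies: 10, 31, 36, 65, 79, 103, 113.
Observation 84.75 falls in the class 400 – <450.
L = 400, CF = 79, f = 24, h = 50.
P75 = 400 + ((84.75 − 79)/24)·50 = 400 + 11.9792 = 411.979.

411.98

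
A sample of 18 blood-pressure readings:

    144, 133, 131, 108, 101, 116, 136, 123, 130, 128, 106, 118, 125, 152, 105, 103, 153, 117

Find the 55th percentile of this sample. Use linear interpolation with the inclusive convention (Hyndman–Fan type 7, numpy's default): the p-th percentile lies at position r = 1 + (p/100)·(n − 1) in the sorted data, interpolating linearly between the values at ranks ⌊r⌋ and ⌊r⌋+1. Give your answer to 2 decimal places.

126.05

Sorted: 101, 103, 105, 106, 108, 116, 117, 118, 123, 125, 128, 130, 131, 133, 136, 144, 152, 153.
n = 18.
r = 1 + (55/100)·(18 − 1) = 1 + 9.35 = 10.35.
Rank 10 is 125 and rank 11 is 128.
Interpolate: 125 + 0.35·(128 − 125) = 125 + 0.35·3 = 126.05.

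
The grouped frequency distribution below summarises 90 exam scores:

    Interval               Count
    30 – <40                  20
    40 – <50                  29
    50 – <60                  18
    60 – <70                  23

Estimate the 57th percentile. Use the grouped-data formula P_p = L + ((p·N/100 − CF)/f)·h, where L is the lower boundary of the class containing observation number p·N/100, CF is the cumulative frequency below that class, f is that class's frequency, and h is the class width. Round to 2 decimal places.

51.28

N = 90; target position k = 57/100 · 90 = 51.3.
Cumulative frequencies: 20, 49, 67, 90.
Observation 51.3 falls in the class 50 – <60.
L = 50, CF = 49, f = 18, h = 10.
P57 = 50 + ((51.3 − 49)/18)·10 = 50 + 1.27778 = 51.2778.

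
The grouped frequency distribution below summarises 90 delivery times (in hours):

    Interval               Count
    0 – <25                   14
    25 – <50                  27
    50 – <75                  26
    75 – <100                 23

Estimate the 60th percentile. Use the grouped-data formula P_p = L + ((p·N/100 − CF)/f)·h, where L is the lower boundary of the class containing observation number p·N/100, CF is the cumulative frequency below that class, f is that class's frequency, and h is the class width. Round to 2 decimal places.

62.50

N = 90; target position k = 60/100 · 90 = 54.
Cumulative frequencies: 14, 41, 67, 90.
Observation 54 falls in the class 50 – <75.
L = 50, CF = 41, f = 26, h = 25.
P60 = 50 + ((54 − 41)/26)·25 = 50 + 12.5 = 62.5.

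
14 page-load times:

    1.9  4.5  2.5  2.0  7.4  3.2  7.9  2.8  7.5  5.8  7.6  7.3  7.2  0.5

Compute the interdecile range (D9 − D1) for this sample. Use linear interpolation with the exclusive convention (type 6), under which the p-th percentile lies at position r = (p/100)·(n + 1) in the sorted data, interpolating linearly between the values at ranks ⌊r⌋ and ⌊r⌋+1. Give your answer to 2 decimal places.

6.55

Sorted: 0.5, 1.9, 2.0, 2.5, 2.8, 3.2, 4.5, 5.8, 7.2, 7.3, 7.4, 7.5, 7.6, 7.9.
n = 14.
P10: r = 1.5; ranks 1–2 are 0.5, 1.9; interpolating gives 1.2.
P90: r = 13.5; ranks 13–14 are 7.6, 7.9; interpolating gives 7.75.
Difference: 7.75 − 1.2 = 6.55.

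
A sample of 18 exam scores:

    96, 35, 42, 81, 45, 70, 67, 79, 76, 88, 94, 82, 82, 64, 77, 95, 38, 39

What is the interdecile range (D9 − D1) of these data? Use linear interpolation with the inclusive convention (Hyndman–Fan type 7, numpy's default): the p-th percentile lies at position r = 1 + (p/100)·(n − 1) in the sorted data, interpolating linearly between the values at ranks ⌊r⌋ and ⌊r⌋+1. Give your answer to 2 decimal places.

Sorted: 35, 38, 39, 42, 45, 64, 67, 70, 76, 77, 79, 81, 82, 82, 88, 94, 95, 96.
n = 18.
P10: r = 2.7; ranks 2–3 are 38, 39; interpolating gives 38.7.
P90: r = 16.3; ranks 16–17 are 94, 95; interpolating gives 94.3.
Difference: 94.3 − 38.7 = 55.6.

55.60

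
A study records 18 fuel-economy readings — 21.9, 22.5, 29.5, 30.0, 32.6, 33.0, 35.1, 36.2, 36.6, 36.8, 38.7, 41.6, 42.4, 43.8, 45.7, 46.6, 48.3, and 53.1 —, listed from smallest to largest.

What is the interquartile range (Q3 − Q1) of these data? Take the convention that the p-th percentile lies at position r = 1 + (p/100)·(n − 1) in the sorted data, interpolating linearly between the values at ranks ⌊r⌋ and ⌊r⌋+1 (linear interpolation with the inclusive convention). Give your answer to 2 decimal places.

n = 18.
P25: r = 5.25; ranks 5–6 are 32.6, 33.0; interpolating gives 32.7.
P75: r = 13.75; ranks 13–14 are 42.4, 43.8; interpolating gives 43.45.
Difference: 43.45 − 32.7 = 10.75.

10.75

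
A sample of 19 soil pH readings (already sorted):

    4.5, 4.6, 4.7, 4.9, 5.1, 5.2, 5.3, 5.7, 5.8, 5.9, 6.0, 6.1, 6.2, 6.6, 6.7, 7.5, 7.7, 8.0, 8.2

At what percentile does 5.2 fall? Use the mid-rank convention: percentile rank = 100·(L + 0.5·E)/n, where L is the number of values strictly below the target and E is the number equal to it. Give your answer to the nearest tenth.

28.9

Count below 5.2: L = 5; count equal: E = 1; n = 19.
Percentile rank = 100·(5 + 0.5·1)/19 = 100·5.5/19 = 28.95.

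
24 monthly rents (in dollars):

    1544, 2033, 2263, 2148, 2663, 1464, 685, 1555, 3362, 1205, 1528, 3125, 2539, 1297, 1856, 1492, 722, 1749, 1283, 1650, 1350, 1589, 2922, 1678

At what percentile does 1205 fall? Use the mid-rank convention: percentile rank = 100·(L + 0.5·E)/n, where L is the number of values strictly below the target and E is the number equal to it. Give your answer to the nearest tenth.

Sorted: 685, 722, 1205, 1283, 1297, 1350, 1464, 1492, 1528, 1544, 1555, 1589, 1650, 1678, 1749, 1856, 2033, 2148, 2263, 2539, 2663, 2922, 3125, 3362.
Count below 1205: L = 2; count equal: E = 1; n = 24.
Percentile rank = 100·(2 + 0.5·1)/24 = 100·2.5/24 = 10.42.

10.4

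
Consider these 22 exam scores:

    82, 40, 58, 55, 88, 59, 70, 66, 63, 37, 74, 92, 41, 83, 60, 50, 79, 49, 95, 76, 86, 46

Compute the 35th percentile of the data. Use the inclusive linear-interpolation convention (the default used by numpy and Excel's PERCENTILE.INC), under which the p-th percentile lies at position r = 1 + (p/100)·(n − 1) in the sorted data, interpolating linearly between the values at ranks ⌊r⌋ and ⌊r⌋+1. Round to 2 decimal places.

58.35

Sorted: 37, 40, 41, 46, 49, 50, 55, 58, 59, 60, 63, 66, 70, 74, 76, 79, 82, 83, 86, 88, 92, 95.
n = 22.
r = 1 + (35/100)·(22 − 1) = 1 + 7.35 = 8.35.
Rank 8 is 58 and rank 9 is 59.
Interpolate: 58 + 0.35·(59 − 58) = 58 + 0.35·1 = 58.35.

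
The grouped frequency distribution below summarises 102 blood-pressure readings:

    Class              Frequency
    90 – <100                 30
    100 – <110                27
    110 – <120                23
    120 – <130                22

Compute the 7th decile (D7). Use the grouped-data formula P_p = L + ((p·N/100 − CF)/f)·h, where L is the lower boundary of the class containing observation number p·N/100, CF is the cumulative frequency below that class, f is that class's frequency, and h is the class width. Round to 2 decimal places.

116.26

N = 102; target position k = 70/100 · 102 = 71.4.
Cumulative frequencies: 30, 57, 80, 102.
Observation 71.4 falls in the class 110 – <120.
L = 110, CF = 57, f = 23, h = 10.
P70 = 110 + ((71.4 − 57)/23)·10 = 110 + 6.26087 = 116.261.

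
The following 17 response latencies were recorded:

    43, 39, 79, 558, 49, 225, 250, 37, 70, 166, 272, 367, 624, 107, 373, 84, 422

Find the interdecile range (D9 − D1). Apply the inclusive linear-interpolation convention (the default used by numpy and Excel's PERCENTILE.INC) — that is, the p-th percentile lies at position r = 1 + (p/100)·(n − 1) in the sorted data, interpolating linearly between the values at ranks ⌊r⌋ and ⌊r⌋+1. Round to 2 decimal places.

Sorted: 37, 39, 43, 49, 70, 79, 84, 107, 166, 225, 250, 272, 367, 373, 422, 558, 624.
n = 17.
P10: r = 2.6; ranks 2–3 are 39, 43; interpolating gives 41.4.
P90: r = 15.4; ranks 15–16 are 422, 558; interpolating gives 476.4.
Difference: 476.4 − 41.4 = 435.

435.00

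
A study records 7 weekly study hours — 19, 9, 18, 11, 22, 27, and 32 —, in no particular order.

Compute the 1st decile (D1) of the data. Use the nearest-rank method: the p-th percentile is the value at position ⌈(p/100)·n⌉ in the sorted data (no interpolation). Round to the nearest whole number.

9

Sorted: 9, 11, 18, 19, 22, 27, 32.
n = 7.
Position = ⌈10/100 · 7⌉ = ⌈0.7⌉ = 1.
The value at rank 1 is 9.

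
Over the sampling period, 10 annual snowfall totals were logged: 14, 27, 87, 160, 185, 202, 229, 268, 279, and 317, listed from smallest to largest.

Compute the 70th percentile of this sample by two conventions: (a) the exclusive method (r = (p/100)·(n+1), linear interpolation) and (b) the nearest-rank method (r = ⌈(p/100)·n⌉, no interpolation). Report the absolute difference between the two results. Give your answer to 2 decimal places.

27.30

n = 10.
(a) r = 7.7; between ranks 7 (229) and 8 (268): 256.3.
(b) the nearest-rank method: rank 7 → 229.
|256.3 − 229| = 27.3.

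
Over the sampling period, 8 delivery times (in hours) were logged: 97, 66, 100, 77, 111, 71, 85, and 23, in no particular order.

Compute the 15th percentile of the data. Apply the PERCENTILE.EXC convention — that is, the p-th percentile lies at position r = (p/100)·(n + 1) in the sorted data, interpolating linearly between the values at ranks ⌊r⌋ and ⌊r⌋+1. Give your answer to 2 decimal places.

38.05

Sorted: 23, 66, 71, 77, 85, 97, 100, 111.
n = 8.
r = (15/100)·(8 + 1) = 1.35.
Rank 1 is 23 and rank 2 is 66.
Interpolate: 23 + 0.35·(66 − 23) = 23 + 0.35·43 = 38.05.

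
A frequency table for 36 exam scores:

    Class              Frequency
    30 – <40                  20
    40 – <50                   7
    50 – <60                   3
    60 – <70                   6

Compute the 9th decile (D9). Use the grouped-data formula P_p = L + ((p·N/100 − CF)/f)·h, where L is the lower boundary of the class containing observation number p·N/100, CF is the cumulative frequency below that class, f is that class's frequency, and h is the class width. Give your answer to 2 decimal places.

64.00

N = 36; target position k = 90/100 · 36 = 32.4.
Cumulative frequencies: 20, 27, 30, 36.
Observation 32.4 falls in the class 60 – <70.
L = 60, CF = 30, f = 6, h = 10.
P90 = 60 + ((32.4 − 30)/6)·10 = 60 + 4 = 64.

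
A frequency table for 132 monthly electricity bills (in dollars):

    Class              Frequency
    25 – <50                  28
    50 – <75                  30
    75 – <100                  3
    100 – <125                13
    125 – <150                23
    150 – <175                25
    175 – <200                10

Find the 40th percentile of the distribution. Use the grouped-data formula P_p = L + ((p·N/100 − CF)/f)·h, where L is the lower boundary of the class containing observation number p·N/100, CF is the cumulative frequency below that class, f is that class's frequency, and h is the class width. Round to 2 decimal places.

70.67

N = 132; target position k = 40/100 · 132 = 52.8.
Cumulative frequencies: 28, 58, 61, 74, 97, 122, 132.
Observation 52.8 falls in the class 50 – <75.
L = 50, CF = 28, f = 30, h = 25.
P40 = 50 + ((52.8 − 28)/30)·25 = 50 + 20.6667 = 70.6667.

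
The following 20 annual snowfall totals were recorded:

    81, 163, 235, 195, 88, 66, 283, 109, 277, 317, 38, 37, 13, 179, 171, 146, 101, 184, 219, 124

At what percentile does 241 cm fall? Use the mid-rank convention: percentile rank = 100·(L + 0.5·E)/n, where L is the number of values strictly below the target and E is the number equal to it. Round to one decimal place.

85.0

Sorted: 13, 37, 38, 66, 81, 88, 101, 109, 124, 146, 163, 171, 179, 184, 195, 219, 235, 277, 283, 317.
Count below 241: L = 17; count equal: E = 0; n = 20.
Percentile rank = 100·(17 + 0.5·0)/20 = 100·17/20 = 85.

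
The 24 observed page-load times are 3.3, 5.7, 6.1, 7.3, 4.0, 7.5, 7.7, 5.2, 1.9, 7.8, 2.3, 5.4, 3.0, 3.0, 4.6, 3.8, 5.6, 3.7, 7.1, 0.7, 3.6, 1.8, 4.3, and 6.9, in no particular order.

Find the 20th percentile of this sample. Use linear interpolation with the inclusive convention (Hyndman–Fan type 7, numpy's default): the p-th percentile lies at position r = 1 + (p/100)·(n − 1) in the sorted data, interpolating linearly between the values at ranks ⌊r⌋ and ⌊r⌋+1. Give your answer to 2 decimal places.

Sorted: 0.7, 1.8, 1.9, 2.3, 3.0, 3.0, 3.3, 3.6, 3.7, 3.8, 4.0, 4.3, 4.6, 5.2, 5.4, 5.6, 5.7, 6.1, 6.9, 7.1, 7.3, 7.5, 7.7, 7.8.
n = 24.
r = 1 + (20/100)·(24 − 1) = 1 + 4.6 = 5.6.
Rank 5 is 3.0 and rank 6 is 3.0.
Interpolate: 3.0 + 0.6·(3.0 − 3.0) = 3.0 + 0.6·0 = 3.

3.00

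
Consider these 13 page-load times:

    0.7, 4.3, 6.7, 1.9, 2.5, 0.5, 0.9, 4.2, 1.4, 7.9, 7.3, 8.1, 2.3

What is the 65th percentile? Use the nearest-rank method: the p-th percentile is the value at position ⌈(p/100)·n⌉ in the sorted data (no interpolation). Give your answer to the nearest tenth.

Sorted: 0.5, 0.7, 0.9, 1.4, 1.9, 2.3, 2.5, 4.2, 4.3, 6.7, 7.3, 7.9, 8.1.
n = 13.
Position = ⌈65/100 · 13⌉ = ⌈8.45⌉ = 9.
The value at rank 9 is 4.3.

4.3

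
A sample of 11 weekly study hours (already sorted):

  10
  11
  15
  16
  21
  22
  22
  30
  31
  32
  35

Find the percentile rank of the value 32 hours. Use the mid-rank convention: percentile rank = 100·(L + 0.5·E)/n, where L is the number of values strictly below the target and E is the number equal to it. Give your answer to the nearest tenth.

86.4

Count below 32: L = 9; count equal: E = 1; n = 11.
Percentile rank = 100·(9 + 0.5·1)/11 = 100·9.5/11 = 86.36.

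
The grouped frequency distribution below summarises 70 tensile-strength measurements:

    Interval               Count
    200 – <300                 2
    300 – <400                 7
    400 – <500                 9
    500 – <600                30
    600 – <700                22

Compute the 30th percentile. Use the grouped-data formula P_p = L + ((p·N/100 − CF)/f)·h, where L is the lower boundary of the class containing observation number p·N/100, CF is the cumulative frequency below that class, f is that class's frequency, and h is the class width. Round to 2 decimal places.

N = 70; target position k = 30/100 · 70 = 21.
Cumulative frequencies: 2, 9, 18, 48, 70.
Observation 21 falls in the class 500 – <600.
L = 500, CF = 18, f = 30, h = 100.
P30 = 500 + ((21 − 18)/30)·100 = 500 + 10 = 510.

510.00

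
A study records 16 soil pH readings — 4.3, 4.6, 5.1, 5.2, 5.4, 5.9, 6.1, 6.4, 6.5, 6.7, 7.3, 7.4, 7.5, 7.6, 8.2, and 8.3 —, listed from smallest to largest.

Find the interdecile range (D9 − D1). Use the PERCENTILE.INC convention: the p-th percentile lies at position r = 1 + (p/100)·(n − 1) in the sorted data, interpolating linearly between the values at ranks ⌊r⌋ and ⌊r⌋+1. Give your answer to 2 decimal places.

3.05

n = 16.
P10: r = 2.5; ranks 2–3 are 4.6, 5.1; interpolating gives 4.85.
P90: r = 14.5; ranks 14–15 are 7.6, 8.2; interpolating gives 7.9.
Difference: 7.9 − 4.85 = 3.05.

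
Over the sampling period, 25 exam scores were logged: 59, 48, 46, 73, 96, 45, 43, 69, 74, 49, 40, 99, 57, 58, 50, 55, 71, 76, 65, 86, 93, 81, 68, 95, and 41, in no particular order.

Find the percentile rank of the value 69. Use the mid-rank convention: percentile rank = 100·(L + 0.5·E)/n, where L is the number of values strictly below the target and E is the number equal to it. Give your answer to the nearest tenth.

58.0

Sorted: 40, 41, 43, 45, 46, 48, 49, 50, 55, 57, 58, 59, 65, 68, 69, 71, 73, 74, 76, 81, 86, 93, 95, 96, 99.
Count below 69: L = 14; count equal: E = 1; n = 25.
Percentile rank = 100·(14 + 0.5·1)/25 = 100·14.5/25 = 58.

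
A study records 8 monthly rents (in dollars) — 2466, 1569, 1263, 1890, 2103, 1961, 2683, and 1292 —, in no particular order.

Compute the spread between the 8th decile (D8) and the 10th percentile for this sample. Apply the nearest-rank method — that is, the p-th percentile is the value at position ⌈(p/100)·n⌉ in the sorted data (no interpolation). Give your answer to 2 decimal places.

Sorted: 1263, 1292, 1569, 1890, 1961, 2103, 2466, 2683.
n = 8.
P10: rank ⌈10/100·8⌉ = 1 → 1263.
P80: rank ⌈80/100·8⌉ = 7 → 2466.
Difference: 2466 − 1263 = 1203.

1203.00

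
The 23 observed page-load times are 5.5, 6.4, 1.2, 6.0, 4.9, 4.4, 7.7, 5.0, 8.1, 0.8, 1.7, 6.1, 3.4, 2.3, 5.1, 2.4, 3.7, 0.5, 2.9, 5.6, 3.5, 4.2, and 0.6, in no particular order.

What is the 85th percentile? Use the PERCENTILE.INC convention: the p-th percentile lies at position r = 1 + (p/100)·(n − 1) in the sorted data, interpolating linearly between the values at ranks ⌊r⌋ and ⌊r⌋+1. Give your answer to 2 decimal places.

Sorted: 0.5, 0.6, 0.8, 1.2, 1.7, 2.3, 2.4, 2.9, 3.4, 3.5, 3.7, 4.2, 4.4, 4.9, 5.0, 5.1, 5.5, 5.6, 6.0, 6.1, 6.4, 7.7, 8.1.
n = 23.
r = 1 + (85/100)·(23 − 1) = 1 + 18.7 = 19.7.
Rank 19 is 6.0 and rank 20 is 6.1.
Interpolate: 6.0 + 0.7·(6.1 − 6.0) = 6.0 + 0.7·0.1 = 6.07.

6.07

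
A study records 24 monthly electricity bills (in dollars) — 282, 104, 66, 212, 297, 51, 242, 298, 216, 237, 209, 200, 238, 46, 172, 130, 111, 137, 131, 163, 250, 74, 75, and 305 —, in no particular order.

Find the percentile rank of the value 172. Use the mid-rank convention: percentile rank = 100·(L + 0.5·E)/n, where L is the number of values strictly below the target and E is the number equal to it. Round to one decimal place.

47.9

Sorted: 46, 51, 66, 74, 75, 104, 111, 130, 131, 137, 163, 172, 200, 209, 212, 216, 237, 238, 242, 250, 282, 297, 298, 305.
Count below 172: L = 11; count equal: E = 1; n = 24.
Percentile rank = 100·(11 + 0.5·1)/24 = 100·11.5/24 = 47.92.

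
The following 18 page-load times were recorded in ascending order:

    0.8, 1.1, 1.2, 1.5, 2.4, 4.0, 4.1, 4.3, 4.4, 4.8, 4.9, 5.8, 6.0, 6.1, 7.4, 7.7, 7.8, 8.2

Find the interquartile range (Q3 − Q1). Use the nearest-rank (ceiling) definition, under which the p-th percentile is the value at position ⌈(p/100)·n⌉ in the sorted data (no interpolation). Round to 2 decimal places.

3.70

n = 18.
P25: rank ⌈25/100·18⌉ = 5 → 2.4.
P75: rank ⌈75/100·18⌉ = 14 → 6.1.
Difference: 6.1 − 2.4 = 3.7.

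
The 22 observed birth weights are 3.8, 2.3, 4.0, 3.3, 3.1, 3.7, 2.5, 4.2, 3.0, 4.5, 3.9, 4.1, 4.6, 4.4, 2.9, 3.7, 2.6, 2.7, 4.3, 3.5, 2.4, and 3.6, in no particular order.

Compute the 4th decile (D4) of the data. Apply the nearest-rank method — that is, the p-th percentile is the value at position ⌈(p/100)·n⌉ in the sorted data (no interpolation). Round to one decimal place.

3.3

Sorted: 2.3, 2.4, 2.5, 2.6, 2.7, 2.9, 3.0, 3.1, 3.3, 3.5, 3.6, 3.7, 3.7, 3.8, 3.9, 4.0, 4.1, 4.2, 4.3, 4.4, 4.5, 4.6.
n = 22.
Position = ⌈40/100 · 22⌉ = ⌈8.8⌉ = 9.
The value at rank 9 is 3.3.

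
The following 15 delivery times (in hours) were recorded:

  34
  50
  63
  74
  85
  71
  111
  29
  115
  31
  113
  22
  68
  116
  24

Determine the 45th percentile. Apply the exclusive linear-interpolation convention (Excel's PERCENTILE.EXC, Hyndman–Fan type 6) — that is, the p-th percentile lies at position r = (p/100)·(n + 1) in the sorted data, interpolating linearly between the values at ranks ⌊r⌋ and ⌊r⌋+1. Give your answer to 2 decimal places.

64.00

Sorted: 22, 24, 29, 31, 34, 50, 63, 68, 71, 74, 85, 111, 113, 115, 116.
n = 15.
r = (45/100)·(15 + 1) = 7.2.
Rank 7 is 63 and rank 8 is 68.
Interpolate: 63 + 0.2·(68 − 63) = 63 + 0.2·5 = 64.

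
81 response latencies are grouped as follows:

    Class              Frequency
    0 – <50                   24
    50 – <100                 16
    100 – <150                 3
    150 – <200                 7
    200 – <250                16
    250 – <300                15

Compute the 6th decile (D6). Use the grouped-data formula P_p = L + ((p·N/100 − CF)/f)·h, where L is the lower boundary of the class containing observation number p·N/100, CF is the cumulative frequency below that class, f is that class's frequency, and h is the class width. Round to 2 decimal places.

N = 81; target position k = 60/100 · 81 = 48.6.
Cumulative frequencies: 24, 40, 43, 50, 66, 81.
Observation 48.6 falls in the class 150 – <200.
L = 150, CF = 43, f = 7, h = 50.
P60 = 150 + ((48.6 − 43)/7)·50 = 150 + 40 = 190.

190.00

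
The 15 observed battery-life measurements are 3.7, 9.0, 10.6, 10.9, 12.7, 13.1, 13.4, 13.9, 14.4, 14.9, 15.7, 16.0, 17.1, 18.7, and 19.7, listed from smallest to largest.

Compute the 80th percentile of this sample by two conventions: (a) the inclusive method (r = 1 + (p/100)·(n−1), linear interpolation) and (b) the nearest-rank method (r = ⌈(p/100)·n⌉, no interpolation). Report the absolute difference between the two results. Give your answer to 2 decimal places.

0.22

n = 15.
(a) r = 12.2; between ranks 12 (16.0) and 13 (17.1): 16.22.
(b) the nearest-rank method: rank 12 → 16.
|16.22 − 16| = 0.22.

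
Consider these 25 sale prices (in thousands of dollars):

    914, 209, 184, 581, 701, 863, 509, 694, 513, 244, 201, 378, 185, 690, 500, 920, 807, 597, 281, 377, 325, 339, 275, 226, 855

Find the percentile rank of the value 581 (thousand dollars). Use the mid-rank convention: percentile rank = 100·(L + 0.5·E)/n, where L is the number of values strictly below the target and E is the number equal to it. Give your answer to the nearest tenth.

62.0

Sorted: 184, 185, 201, 209, 226, 244, 275, 281, 325, 339, 377, 378, 500, 509, 513, 581, 597, 690, 694, 701, 807, 855, 863, 914, 920.
Count below 581: L = 15; count equal: E = 1; n = 25.
Percentile rank = 100·(15 + 0.5·1)/25 = 100·15.5/25 = 62.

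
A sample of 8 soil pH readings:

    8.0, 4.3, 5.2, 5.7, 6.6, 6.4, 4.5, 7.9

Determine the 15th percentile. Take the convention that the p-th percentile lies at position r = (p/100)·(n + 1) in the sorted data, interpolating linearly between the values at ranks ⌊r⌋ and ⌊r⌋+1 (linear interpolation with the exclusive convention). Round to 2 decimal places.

Sorted: 4.3, 4.5, 5.2, 5.7, 6.4, 6.6, 7.9, 8.0.
n = 8.
r = (15/100)·(8 + 1) = 1.35.
Rank 1 is 4.3 and rank 2 is 4.5.
Interpolate: 4.3 + 0.35·(4.5 − 4.3) = 4.3 + 0.35·0.2 = 4.37.

4.37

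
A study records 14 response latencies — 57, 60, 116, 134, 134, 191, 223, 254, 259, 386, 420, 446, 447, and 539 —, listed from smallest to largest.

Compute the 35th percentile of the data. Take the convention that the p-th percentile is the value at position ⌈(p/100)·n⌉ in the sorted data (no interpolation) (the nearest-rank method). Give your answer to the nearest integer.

n = 14.
Position = ⌈35/100 · 14⌉ = ⌈4.9⌉ = 5.
The value at rank 5 is 134.

134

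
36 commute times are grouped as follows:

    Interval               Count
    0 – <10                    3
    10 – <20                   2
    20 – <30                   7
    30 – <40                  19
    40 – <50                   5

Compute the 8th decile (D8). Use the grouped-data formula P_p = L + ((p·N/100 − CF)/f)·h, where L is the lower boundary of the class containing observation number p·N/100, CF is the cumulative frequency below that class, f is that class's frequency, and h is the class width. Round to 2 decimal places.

38.84

N = 36; target position k = 80/100 · 36 = 28.8.
Cumulative frequencies: 3, 5, 12, 31, 36.
Observation 28.8 falls in the class 30 – <40.
L = 30, CF = 12, f = 19, h = 10.
P80 = 30 + ((28.8 − 12)/19)·10 = 30 + 8.84211 = 38.8421.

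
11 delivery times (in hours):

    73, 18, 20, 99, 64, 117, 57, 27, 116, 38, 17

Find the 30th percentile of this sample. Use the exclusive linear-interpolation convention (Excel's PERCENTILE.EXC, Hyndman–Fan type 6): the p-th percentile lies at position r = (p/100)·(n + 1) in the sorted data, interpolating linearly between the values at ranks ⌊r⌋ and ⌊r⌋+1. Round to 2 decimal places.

24.20

Sorted: 17, 18, 20, 27, 38, 57, 64, 73, 99, 116, 117.
n = 11.
r = (30/100)·(11 + 1) = 3.6.
Rank 3 is 20 and rank 4 is 27.
Interpolate: 20 + 0.6·(27 − 20) = 20 + 0.6·7 = 24.2.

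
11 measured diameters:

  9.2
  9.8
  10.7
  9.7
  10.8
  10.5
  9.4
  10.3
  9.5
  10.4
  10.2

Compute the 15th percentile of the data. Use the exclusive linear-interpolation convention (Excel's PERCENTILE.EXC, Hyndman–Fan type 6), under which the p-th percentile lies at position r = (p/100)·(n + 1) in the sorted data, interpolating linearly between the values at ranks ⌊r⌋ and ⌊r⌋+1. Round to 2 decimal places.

Sorted: 9.2, 9.4, 9.5, 9.7, 9.8, 10.2, 10.3, 10.4, 10.5, 10.7, 10.8.
n = 11.
r = (15/100)·(11 + 1) = 1.8.
Rank 1 is 9.2 and rank 2 is 9.4.
Interpolate: 9.2 + 0.8·(9.4 − 9.2) = 9.2 + 0.8·0.2 = 9.36.

9.36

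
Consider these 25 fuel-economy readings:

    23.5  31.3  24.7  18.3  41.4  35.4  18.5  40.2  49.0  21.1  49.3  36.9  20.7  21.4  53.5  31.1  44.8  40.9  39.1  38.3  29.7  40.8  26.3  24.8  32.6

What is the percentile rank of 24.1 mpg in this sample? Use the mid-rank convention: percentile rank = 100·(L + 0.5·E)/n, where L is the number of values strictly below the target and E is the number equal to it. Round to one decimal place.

Sorted: 18.3, 18.5, 20.7, 21.1, 21.4, 23.5, 24.7, 24.8, 26.3, 29.7, 31.1, 31.3, 32.6, 35.4, 36.9, 38.3, 39.1, 40.2, 40.8, 40.9, 41.4, 44.8, 49.0, 49.3, 53.5.
Count below 24.1: L = 6; count equal: E = 0; n = 25.
Percentile rank = 100·(6 + 0.5·0)/25 = 100·6/25 = 24.

24.0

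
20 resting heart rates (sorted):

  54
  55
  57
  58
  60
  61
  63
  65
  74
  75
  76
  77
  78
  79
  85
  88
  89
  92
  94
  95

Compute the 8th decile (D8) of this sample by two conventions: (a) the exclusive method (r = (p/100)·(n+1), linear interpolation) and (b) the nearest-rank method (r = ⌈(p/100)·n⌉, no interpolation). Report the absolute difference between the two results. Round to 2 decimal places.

n = 20.
(a) r = 16.8; between ranks 16 (88) and 17 (89): 88.8.
(b) the nearest-rank method: rank 16 → 88.
|88.8 − 88| = 0.8.

0.80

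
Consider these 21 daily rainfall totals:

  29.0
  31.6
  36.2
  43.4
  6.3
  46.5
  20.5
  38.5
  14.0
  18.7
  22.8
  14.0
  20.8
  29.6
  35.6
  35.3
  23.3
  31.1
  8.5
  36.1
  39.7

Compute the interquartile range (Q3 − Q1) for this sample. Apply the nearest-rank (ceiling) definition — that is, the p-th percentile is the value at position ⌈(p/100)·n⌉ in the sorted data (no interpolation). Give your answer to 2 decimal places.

15.60

Sorted: 6.3, 8.5, 14.0, 14.0, 18.7, 20.5, 20.8, 22.8, 23.3, 29.0, 29.6, 31.1, 31.6, 35.3, 35.6, 36.1, 36.2, 38.5, 39.7, 43.4, 46.5.
n = 21.
P25: rank ⌈25/100·21⌉ = 6 → 20.5.
P75: rank ⌈75/100·21⌉ = 16 → 36.1.
Difference: 36.1 − 20.5 = 15.6.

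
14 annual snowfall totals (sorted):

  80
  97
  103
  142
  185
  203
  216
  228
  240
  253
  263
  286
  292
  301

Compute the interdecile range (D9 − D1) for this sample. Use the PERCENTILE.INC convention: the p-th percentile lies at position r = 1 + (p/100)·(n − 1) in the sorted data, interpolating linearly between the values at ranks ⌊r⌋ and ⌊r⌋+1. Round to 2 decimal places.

n = 14.
P10: r = 2.3; ranks 2–3 are 97, 103; interpolating gives 98.8.
P90: r = 12.7; ranks 12–13 are 286, 292; interpolating gives 290.2.
Difference: 290.2 − 98.8 = 191.4.

191.40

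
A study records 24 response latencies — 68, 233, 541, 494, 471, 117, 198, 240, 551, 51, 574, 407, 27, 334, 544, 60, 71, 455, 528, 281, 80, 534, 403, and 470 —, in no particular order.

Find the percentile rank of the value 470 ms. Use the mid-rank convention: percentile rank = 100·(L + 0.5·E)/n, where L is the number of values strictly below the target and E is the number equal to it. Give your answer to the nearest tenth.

64.6

Sorted: 27, 51, 60, 68, 71, 80, 117, 198, 233, 240, 281, 334, 403, 407, 455, 470, 471, 494, 528, 534, 541, 544, 551, 574.
Count below 470: L = 15; count equal: E = 1; n = 24.
Percentile rank = 100·(15 + 0.5·1)/24 = 100·15.5/24 = 64.58.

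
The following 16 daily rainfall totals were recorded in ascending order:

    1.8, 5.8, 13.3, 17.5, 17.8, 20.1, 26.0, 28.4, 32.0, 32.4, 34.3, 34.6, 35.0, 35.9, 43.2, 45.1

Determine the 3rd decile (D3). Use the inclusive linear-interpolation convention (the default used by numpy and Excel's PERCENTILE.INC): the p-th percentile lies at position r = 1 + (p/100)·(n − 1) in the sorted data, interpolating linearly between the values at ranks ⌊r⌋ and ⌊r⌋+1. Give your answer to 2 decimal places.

n = 16.
r = 1 + (30/100)·(16 − 1) = 1 + 4.5 = 5.5.
Rank 5 is 17.8 and rank 6 is 20.1.
Interpolate: 17.8 + 0.5·(20.1 − 17.8) = 17.8 + 0.5·2.3 = 18.95.

18.95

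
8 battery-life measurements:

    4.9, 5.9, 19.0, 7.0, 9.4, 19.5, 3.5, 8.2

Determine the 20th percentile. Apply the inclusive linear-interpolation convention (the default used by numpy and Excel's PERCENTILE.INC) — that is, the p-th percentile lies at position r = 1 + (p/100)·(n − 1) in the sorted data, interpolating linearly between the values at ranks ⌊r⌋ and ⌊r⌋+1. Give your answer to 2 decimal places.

5.30

Sorted: 3.5, 4.9, 5.9, 7.0, 8.2, 9.4, 19.0, 19.5.
n = 8.
r = 1 + (20/100)·(8 − 1) = 1 + 1.4 = 2.4.
Rank 2 is 4.9 and rank 3 is 5.9.
Interpolate: 4.9 + 0.4·(5.9 − 4.9) = 4.9 + 0.4·1 = 5.3.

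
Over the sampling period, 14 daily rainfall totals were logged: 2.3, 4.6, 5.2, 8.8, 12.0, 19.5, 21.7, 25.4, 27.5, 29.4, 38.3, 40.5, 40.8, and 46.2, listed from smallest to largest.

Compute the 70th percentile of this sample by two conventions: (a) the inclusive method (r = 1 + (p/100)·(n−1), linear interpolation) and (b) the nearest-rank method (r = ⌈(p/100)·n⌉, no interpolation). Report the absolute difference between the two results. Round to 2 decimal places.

n = 14.
(a) r = 10.1; between ranks 10 (29.4) and 11 (38.3): 30.29.
(b) the nearest-rank method: rank 10 → 29.4.
|30.29 − 29.4| = 0.89.

0.89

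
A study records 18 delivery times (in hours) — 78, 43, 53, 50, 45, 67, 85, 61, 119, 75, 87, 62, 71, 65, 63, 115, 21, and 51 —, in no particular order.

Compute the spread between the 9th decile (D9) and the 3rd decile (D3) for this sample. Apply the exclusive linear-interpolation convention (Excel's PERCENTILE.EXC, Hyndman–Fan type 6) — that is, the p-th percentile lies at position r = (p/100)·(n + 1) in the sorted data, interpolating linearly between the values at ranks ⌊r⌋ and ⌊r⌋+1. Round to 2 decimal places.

Sorted: 21, 43, 45, 50, 51, 53, 61, 62, 63, 65, 67, 71, 75, 78, 85, 87, 115, 119.
n = 18.
P30: r = 5.7; ranks 5–6 are 51, 53; interpolating gives 52.4.
P90: r = 17.1; ranks 17–18 are 115, 119; interpolating gives 115.4.
Difference: 115.4 − 52.4 = 63.

63.00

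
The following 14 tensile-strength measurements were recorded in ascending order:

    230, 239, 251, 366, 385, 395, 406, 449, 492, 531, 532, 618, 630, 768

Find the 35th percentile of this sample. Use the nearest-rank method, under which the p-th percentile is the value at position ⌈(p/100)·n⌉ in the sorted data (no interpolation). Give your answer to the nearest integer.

385

n = 14.
Position = ⌈35/100 · 14⌉ = ⌈4.9⌉ = 5.
The value at rank 5 is 385.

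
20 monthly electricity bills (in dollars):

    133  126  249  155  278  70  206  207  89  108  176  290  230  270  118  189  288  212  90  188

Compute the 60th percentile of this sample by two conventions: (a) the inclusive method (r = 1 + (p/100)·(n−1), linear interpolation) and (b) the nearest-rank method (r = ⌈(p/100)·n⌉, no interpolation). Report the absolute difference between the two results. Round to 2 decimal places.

Sorted: 70, 89, 90, 108, 118, 126, 133, 155, 176, 188, 189, 206, 207, 212, 230, 249, 270, 278, 288, 290.
n = 20.
(a) r = 12.4; between ranks 12 (206) and 13 (207): 206.4.
(b) the nearest-rank method: rank 12 → 206.
|206.4 − 206| = 0.4.

0.40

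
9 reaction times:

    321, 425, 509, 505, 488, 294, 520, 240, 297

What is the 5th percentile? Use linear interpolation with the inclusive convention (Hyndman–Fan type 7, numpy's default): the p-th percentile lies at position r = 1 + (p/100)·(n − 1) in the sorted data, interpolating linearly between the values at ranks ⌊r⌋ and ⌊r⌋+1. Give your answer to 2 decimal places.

Sorted: 240, 294, 297, 321, 425, 488, 505, 509, 520.
n = 9.
r = 1 + (5/100)·(9 − 1) = 1 + 0.4 = 1.4.
Rank 1 is 240 and rank 2 is 294.
Interpolate: 240 + 0.4·(294 − 240) = 240 + 0.4·54 = 261.6.

261.60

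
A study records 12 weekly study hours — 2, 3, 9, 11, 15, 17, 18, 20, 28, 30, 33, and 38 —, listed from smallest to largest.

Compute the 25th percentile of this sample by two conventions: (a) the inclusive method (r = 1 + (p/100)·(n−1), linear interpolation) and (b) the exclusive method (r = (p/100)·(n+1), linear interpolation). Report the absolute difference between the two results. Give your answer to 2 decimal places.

1.00

n = 12.
(a) r = 3.75; between ranks 3 (9) and 4 (11): 10.5.
(b) r = 3.25; between ranks 3 (9) and 4 (11): 9.5.
|10.5 − 9.5| = 1.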